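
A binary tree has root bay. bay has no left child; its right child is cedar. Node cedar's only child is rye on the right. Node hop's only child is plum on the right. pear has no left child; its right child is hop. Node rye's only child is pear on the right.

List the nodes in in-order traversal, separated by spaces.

bay cedar rye pear hop plum

In-order visits the left subtree, then the node, then the right subtree.
At bay: no left child.
Visit bay.
At bay: go right to cedar.
  At cedar: no left child.
  Visit cedar.
  At cedar: go right to rye.
    At rye: no left child.
    Visit rye.
    At rye: go right to pear.
      At pear: no left child.
      Visit pear.
      At pear: go right to hop.
        At hop: no left child.
        Visit hop.
        At hop: go right to plum.
          plum is a leaf — visit plum.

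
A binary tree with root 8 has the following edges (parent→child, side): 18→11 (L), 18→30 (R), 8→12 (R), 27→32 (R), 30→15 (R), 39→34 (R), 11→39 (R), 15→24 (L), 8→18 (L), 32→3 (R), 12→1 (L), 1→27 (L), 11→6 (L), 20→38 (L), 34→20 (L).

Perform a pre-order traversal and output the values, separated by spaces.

8 18 11 6 39 34 20 38 30 15 24 12 1 27 32 3

Pre-order visits the node, then its left subtree, then its right subtree.
Visit 8.
At 8: go left to 18.
  Visit 18.
  At 18: go left to 11.
    Visit 11.
    At 11: go left to 6.
      6 is a leaf — visit 6.
    At 11: go right to 39.
      Visit 39.
      At 39: no left child.
      At 39: go right to 34.
        Visit 34.
        At 34: go left to 20.
          Visit 20.
          At 20: go left to 38.
            38 is a leaf — visit 38.
          At 20: no right child.
        At 34: no right child.
  At 18: go right to 30.
    Visit 30.
    At 30: no left child.
    At 30: go right to 15.
      Visit 15.
      At 15: go left to 24.
        24 is a leaf — visit 24.
      At 15: no right child.
At 8: go right to 12.
  Visit 12.
  At 12: go left to 1.
    Visit 1.
    At 1: go left to 27.
      Visit 27.
      At 27: no left child.
      At 27: go right to 32.
        Visit 32.
        At 32: no left child.
        At 32: go right to 3.
          3 is a leaf — visit 3.
    At 1: no right child.
  At 12: no right child.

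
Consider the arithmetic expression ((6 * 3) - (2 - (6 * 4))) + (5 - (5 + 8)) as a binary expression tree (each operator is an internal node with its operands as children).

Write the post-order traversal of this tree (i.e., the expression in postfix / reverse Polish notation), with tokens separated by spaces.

6 3 * 2 6 4 * - - 5 5 8 + - +

Post-order on an expression tree gives postfix notation: for each operator, emit left operand, right operand, then the operator.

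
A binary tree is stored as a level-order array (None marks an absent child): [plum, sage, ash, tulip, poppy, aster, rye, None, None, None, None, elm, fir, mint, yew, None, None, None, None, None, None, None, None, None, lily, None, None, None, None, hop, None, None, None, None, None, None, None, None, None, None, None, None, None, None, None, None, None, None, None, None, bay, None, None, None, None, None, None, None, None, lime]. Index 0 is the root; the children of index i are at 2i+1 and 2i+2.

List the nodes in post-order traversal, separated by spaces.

Post-order visits the left subtree, then the right subtree, then the node.
At plum: go left to sage.
  At sage: go left to tulip.
    tulip is a leaf — visit tulip.
  At sage: go right to poppy.
    poppy is a leaf — visit poppy.
  Visit sage.
At plum: go right to ash.
  At ash: go left to aster.
    At aster: go left to elm.
      At elm: no left child.
      At elm: go right to lily.
        At lily: no left child.
        At lily: go right to bay.
          bay is a leaf — visit bay.
        Visit lily.
      Visit elm.
    At aster: go right to fir.
      fir is a leaf — visit fir.
    Visit aster.
  At ash: go right to rye.
    At rye: go left to mint.
      mint is a leaf — visit mint.
    At rye: go right to yew.
      At yew: go left to hop.
        At hop: go left to lime.
          lime is a leaf — visit lime.
        At hop: no right child.
        Visit hop.
      At yew: no right child.
      Visit yew.
    Visit rye.
  Visit ash.
Visit plum.

tulip poppy sage bay lily elm fir aster mint lime hop yew rye ash plum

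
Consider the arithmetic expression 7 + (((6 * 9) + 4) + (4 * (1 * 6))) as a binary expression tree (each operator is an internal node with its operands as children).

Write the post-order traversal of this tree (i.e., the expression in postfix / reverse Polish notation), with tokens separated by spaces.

7 6 9 * 4 + 4 1 6 * * + +

Post-order on an expression tree gives postfix notation: for each operator, emit left operand, right operand, then the operator.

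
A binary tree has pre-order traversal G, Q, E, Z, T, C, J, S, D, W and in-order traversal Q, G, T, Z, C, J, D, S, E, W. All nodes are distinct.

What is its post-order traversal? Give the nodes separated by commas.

Q, T, D, S, J, C, Z, W, E, G

The first element of pre-order is the root; it splits in-order into left and right subtrees.
Root G: left subtree has 1 node {Q}, right has 8 {T, Z, C, J, D, S, E, W}.
  Root E: left subtree has 6 nodes {T, Z, C, J, D, S}, right has 1 {W}.
    Root Z: left subtree has 1 node {T}, right has 4 {C, J, D, S}.
      Root C: left subtree has 0 nodes { }, right has 3 {J, D, S}.
        Root J: left subtree has 0 nodes { }, right has 2 {D, S}.
          Root S: left subtree has 1 node {D}, right has 0 { }.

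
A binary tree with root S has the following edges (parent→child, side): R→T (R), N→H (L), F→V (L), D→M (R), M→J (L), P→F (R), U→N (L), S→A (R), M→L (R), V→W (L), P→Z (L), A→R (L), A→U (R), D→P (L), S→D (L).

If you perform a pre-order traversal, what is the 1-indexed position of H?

Pre-order visits the node, then its left subtree, then its right subtree.
Visit S.
At S: go left to D.
  Visit D.
  At D: go left to P.
    Visit P.
    At P: go left to Z.
      Z is a leaf — visit Z.
    At P: go right to F.
      Visit F.
      At F: go left to V.
        Visit V.
        At V: go left to W.
          W is a leaf — visit W.
        At V: no right child.
      At F: no right child.
  At D: go right to M.
    Visit M.
    At M: go left to J.
      J is a leaf — visit J.
    At M: go right to L.
      L is a leaf — visit L.
At S: go right to A.
  Visit A.
  At A: go left to R.
    Visit R.
    At R: no left child.
    At R: go right to T.
      T is a leaf — visit T.
  At A: go right to U.
    Visit U.
    At U: go left to N.
      Visit N.
      At N: go left to H.
        H is a leaf — visit H.
      At N: no right child.
    At U: no right child.
Full pre-order sequence: S, D, P, Z, F, V, W, M, J, L, A, R, T, U, N, H.

16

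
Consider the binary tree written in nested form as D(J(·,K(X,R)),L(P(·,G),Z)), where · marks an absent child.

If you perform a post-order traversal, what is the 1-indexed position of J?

4

Post-order visits the left subtree, then the right subtree, then the node.
At D: go left to J.
  At J: no left child.
  At J: go right to K.
    At K: go left to X.
      X is a leaf — visit X.
    At K: go right to R.
      R is a leaf — visit R.
    Visit K.
  Visit J.
At D: go right to L.
  At L: go left to P.
    At P: no left child.
    At P: go right to G.
      G is a leaf — visit G.
    Visit P.
  At L: go right to Z.
    Z is a leaf — visit Z.
  Visit L.
Visit D.
Full post-order sequence: X, R, K, J, G, P, Z, L, D.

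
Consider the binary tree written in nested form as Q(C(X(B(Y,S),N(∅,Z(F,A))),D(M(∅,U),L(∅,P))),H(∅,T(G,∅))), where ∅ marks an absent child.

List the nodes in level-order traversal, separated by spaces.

Q C H X D T B N M L G Y S Z U P F A

Level-order visits nodes level by level from the root, left to right within each level.
Level 0: Q
Level 1: C, H
Level 2: X, D, T
Level 3: B, N, M, L, G
Level 4: Y, S, Z, U, P
Level 5: F, A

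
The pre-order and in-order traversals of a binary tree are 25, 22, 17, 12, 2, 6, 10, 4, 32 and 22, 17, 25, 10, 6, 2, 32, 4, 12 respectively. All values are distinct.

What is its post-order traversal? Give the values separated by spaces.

17 22 10 6 32 4 2 12 25

The first element of pre-order is the root; it splits in-order into left and right subtrees.
Root 25: left subtree has 2 nodes {22, 17}, right has 6 {10, 6, 2, 32, 4, 12}.
  Root 22: left subtree has 0 nodes { }, right has 1 {17}.
  Root 12: left subtree has 5 nodes {10, 6, 2, 32, 4}, right has 0 { }.
    Root 2: left subtree has 2 nodes {10, 6}, right has 2 {32, 4}.
      Root 6: left subtree has 1 node {10}, right has 0 { }.
      Root 4: left subtree has 1 node {32}, right has 0 { }.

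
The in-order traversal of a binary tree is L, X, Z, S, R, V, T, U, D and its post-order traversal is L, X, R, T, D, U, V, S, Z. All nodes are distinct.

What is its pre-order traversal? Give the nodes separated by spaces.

The last element of post-order is the root; it splits in-order into left and right subtrees.
Root Z: left subtree has 2 nodes {L, X}, right has 6 {S, R, V, T, U, D}.
  Root X: left subtree has 1 node {L}, right has 0 { }.
  Root S: left subtree has 0 nodes { }, right has 5 {R, V, T, U, D}.
    Root V: left subtree has 1 node {R}, right has 3 {T, U, D}.
      Root U: left subtree has 1 node {T}, right has 1 {D}.

Z X L S V R U T D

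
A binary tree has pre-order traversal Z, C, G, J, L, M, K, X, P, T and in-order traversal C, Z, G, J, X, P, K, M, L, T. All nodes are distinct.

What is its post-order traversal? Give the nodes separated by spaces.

The first element of pre-order is the root; it splits in-order into left and right subtrees.
Root Z: left subtree has 1 node {C}, right has 8 {G, J, X, P, K, M, L, T}.
  Root G: left subtree has 0 nodes { }, right has 7 {J, X, P, K, M, L, T}.
    Root J: left subtree has 0 nodes { }, right has 6 {X, P, K, M, L, T}.
      Root L: left subtree has 4 nodes {X, P, K, M}, right has 1 {T}.
        Root M: left subtree has 3 nodes {X, P, K}, right has 0 { }.
          Root K: left subtree has 2 nodes {X, P}, right has 0 { }.
            Root X: left subtree has 0 nodes { }, right has 1 {P}.

C P X K M T L J G Z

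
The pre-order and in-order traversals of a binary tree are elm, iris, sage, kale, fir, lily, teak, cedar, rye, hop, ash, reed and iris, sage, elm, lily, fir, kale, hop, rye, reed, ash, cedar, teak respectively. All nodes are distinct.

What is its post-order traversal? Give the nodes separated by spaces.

The first element of pre-order is the root; it splits in-order into left and right subtrees.
Root elm: left subtree has 2 nodes {iris, sage}, right has 9 {lily, fir, kale, hop, rye, reed, ash, cedar, teak}.
  Root iris: left subtree has 0 nodes { }, right has 1 {sage}.
  Root kale: left subtree has 2 nodes {lily, fir}, right has 6 {hop, rye, reed, ash, cedar, teak}.
    Root fir: left subtree has 1 node {lily}, right has 0 { }.
    Root teak: left subtree has 5 nodes {hop, rye, reed, ash, cedar}, right has 0 { }.
      Root cedar: left subtree has 4 nodes {hop, rye, reed, ash}, right has 0 { }.
        Root rye: left subtree has 1 node {hop}, right has 2 {reed, ash}.
          Root ash: left subtree has 1 node {reed}, right has 0 { }.

sage iris lily fir hop reed ash rye cedar teak kale elm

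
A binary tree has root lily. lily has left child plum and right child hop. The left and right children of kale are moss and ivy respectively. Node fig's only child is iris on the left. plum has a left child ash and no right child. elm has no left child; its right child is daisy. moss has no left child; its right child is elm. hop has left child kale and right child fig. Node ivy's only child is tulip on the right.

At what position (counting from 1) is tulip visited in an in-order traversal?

9

In-order visits the left subtree, then the node, then the right subtree.
At lily: go left to plum.
  At plum: go left to ash.
    ash is a leaf — visit ash.
  Visit plum.
  At plum: no right child.
Visit lily.
At lily: go right to hop.
  At hop: go left to kale.
    At kale: go left to moss.
      At moss: no left child.
      Visit moss.
      At moss: go right to elm.
        At elm: no left child.
        Visit elm.
        At elm: go right to daisy.
          daisy is a leaf — visit daisy.
    Visit kale.
    At kale: go right to ivy.
      At ivy: no left child.
      Visit ivy.
      At ivy: go right to tulip.
        tulip is a leaf — visit tulip.
  Visit hop.
  At hop: go right to fig.
    At fig: go left to iris.
      iris is a leaf — visit iris.
    Visit fig.
    At fig: no right child.
Full in-order sequence: ash, plum, lily, moss, elm, daisy, kale, ivy, tulip, hop, iris, fig.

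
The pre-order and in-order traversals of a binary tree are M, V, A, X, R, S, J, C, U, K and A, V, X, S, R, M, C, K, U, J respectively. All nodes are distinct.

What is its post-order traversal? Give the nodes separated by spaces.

The first element of pre-order is the root; it splits in-order into left and right subtrees.
Root M: left subtree has 5 nodes {A, V, X, S, R}, right has 4 {C, K, U, J}.
  Root V: left subtree has 1 node {A}, right has 3 {X, S, R}.
    Root X: left subtree has 0 nodes { }, right has 2 {S, R}.
      Root R: left subtree has 1 node {S}, right has 0 { }.
  Root J: left subtree has 3 nodes {C, K, U}, right has 0 { }.
    Root C: left subtree has 0 nodes { }, right has 2 {K, U}.
      Root U: left subtree has 1 node {K}, right has 0 { }.

A S R X V K U C J M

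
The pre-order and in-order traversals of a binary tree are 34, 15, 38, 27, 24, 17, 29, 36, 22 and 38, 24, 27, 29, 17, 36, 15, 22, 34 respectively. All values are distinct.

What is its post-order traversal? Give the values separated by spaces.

The first element of pre-order is the root; it splits in-order into left and right subtrees.
Root 34: left subtree has 8 nodes {38, 24, 27, 29, 17, 36, 15, 22}, right has 0 { }.
  Root 15: left subtree has 6 nodes {38, 24, 27, 29, 17, 36}, right has 1 {22}.
    Root 38: left subtree has 0 nodes { }, right has 5 {24, 27, 29, 17, 36}.
      Root 27: left subtree has 1 node {24}, right has 3 {29, 17, 36}.
        Root 17: left subtree has 1 node {29}, right has 1 {36}.

24 29 36 17 27 38 22 15 34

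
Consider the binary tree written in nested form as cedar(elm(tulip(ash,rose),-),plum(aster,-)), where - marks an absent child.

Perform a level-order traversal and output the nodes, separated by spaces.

Level-order visits nodes level by level from the root, left to right within each level.
Level 0: cedar
Level 1: elm, plum
Level 2: tulip, aster
Level 3: ash, rose

cedar elm plum tulip aster ash rose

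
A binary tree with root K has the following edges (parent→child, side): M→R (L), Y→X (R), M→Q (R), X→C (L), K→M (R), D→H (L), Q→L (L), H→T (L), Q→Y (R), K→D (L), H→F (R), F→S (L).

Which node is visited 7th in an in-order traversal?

R

In-order visits the left subtree, then the node, then the right subtree.
At K: go left to D.
  At D: go left to H.
    At H: go left to T.
      T is a leaf — visit T.
    Visit H.
    At H: go right to F.
      At F: go left to S.
        S is a leaf — visit S.
      Visit F.
      At F: no right child.
  Visit D.
  At D: no right child.
Visit K.
At K: go right to M.
  At M: go left to R.
    R is a leaf — visit R.
  Visit M.
  At M: go right to Q.
    At Q: go left to L.
      L is a leaf — visit L.
    Visit Q.
    At Q: go right to Y.
      At Y: no left child.
      Visit Y.
      At Y: go right to X.
        At X: go left to C.
          C is a leaf — visit C.
        Visit X.
        At X: no right child.
Full in-order sequence: T, H, S, F, D, K, R, M, L, Q, Y, C, X.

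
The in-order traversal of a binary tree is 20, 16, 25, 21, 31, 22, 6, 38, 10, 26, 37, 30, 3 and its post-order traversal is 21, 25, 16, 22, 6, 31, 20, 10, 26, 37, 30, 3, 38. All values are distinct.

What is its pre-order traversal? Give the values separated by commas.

38, 20, 31, 16, 25, 21, 6, 22, 3, 30, 37, 26, 10

The last element of post-order is the root; it splits in-order into left and right subtrees.
Root 38: left subtree has 7 nodes {20, 16, 25, 21, 31, 22, 6}, right has 5 {10, 26, 37, 30, 3}.
  Root 20: left subtree has 0 nodes { }, right has 6 {16, 25, 21, 31, 22, 6}.
    Root 31: left subtree has 3 nodes {16, 25, 21}, right has 2 {22, 6}.
      Root 16: left subtree has 0 nodes { }, right has 2 {25, 21}.
        Root 25: left subtree has 0 nodes { }, right has 1 {21}.
      Root 6: left subtree has 1 node {22}, right has 0 { }.
  Root 3: left subtree has 4 nodes {10, 26, 37, 30}, right has 0 { }.
    Root 30: left subtree has 3 nodes {10, 26, 37}, right has 0 { }.
      Root 37: left subtree has 2 nodes {10, 26}, right has 0 { }.
        Root 26: left subtree has 1 node {10}, right has 0 { }.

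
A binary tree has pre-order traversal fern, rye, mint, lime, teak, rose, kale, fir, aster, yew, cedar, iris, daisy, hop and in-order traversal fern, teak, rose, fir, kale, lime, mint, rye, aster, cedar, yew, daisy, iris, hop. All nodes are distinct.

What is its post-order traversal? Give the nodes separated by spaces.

fir kale rose teak lime mint cedar daisy hop iris yew aster rye fern

The first element of pre-order is the root; it splits in-order into left and right subtrees.
Root fern: left subtree has 0 nodes { }, right has 13 {teak, rose, fir, kale, lime, mint, rye, aster, cedar, yew, daisy, iris, hop}.
  Root rye: left subtree has 6 nodes {teak, rose, fir, kale, lime, mint}, right has 6 {aster, cedar, yew, daisy, iris, hop}.
    Root mint: left subtree has 5 nodes {teak, rose, fir, kale, lime}, right has 0 { }.
      Root lime: left subtree has 4 nodes {teak, rose, fir, kale}, right has 0 { }.
        Root teak: left subtree has 0 nodes { }, right has 3 {rose, fir, kale}.
          Root rose: left subtree has 0 nodes { }, right has 2 {fir, kale}.
            Root kale: left subtree has 1 node {fir}, right has 0 { }.
    Root aster: left subtree has 0 nodes { }, right has 5 {cedar, yew, daisy, iris, hop}.
      Root yew: left subtree has 1 node {cedar}, right has 3 {daisy, iris, hop}.
        Root iris: left subtree has 1 node {daisy}, right has 1 {hop}.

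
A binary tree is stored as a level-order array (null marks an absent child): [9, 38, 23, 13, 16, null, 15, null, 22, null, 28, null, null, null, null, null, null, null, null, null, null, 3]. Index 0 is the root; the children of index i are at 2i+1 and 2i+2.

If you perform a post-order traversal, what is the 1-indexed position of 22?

Post-order visits the left subtree, then the right subtree, then the node.
At 9: go left to 38.
  At 38: go left to 13.
    At 13: no left child.
    At 13: go right to 22.
      22 is a leaf — visit 22.
    Visit 13.
  At 38: go right to 16.
    At 16: no left child.
    At 16: go right to 28.
      At 28: go left to 3.
        3 is a leaf — visit 3.
      At 28: no right child.
      Visit 28.
    Visit 16.
  Visit 38.
At 9: go right to 23.
  At 23: no left child.
  At 23: go right to 15.
    15 is a leaf — visit 15.
  Visit 23.
Visit 9.
Full post-order sequence: 22, 13, 3, 28, 16, 38, 15, 23, 9.

1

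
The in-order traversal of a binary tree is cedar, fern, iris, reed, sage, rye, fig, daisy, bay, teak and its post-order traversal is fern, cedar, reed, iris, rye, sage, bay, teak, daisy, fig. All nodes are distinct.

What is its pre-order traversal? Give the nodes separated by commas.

The last element of post-order is the root; it splits in-order into left and right subtrees.
Root fig: left subtree has 6 nodes {cedar, fern, iris, reed, sage, rye}, right has 3 {daisy, bay, teak}.
  Root sage: left subtree has 4 nodes {cedar, fern, iris, reed}, right has 1 {rye}.
    Root iris: left subtree has 2 nodes {cedar, fern}, right has 1 {reed}.
      Root cedar: left subtree has 0 nodes { }, right has 1 {fern}.
  Root daisy: left subtree has 0 nodes { }, right has 2 {bay, teak}.
    Root teak: left subtree has 1 node {bay}, right has 0 { }.

fig, sage, iris, cedar, fern, reed, rye, daisy, teak, bay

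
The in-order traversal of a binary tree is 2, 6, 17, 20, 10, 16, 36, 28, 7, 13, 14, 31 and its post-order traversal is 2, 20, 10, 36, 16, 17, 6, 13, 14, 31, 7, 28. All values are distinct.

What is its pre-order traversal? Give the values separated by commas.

The last element of post-order is the root; it splits in-order into left and right subtrees.
Root 28: left subtree has 7 nodes {2, 6, 17, 20, 10, 16, 36}, right has 4 {7, 13, 14, 31}.
  Root 6: left subtree has 1 node {2}, right has 5 {17, 20, 10, 16, 36}.
    Root 17: left subtree has 0 nodes { }, right has 4 {20, 10, 16, 36}.
      Root 16: left subtree has 2 nodes {20, 10}, right has 1 {36}.
        Root 10: left subtree has 1 node {20}, right has 0 { }.
  Root 7: left subtree has 0 nodes { }, right has 3 {13, 14, 31}.
    Root 31: left subtree has 2 nodes {13, 14}, right has 0 { }.
      Root 14: left subtree has 1 node {13}, right has 0 { }.

28, 6, 2, 17, 16, 10, 20, 36, 7, 31, 14, 13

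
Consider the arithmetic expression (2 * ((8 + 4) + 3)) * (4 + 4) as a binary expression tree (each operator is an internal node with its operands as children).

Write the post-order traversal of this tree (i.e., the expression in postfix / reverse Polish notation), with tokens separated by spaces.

2 8 4 + 3 + * 4 4 + *

Post-order on an expression tree gives postfix notation: for each operator, emit left operand, right operand, then the operator.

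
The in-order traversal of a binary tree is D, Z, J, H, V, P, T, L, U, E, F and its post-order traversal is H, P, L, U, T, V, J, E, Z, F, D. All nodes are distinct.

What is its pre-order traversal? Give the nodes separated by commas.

D, F, Z, E, J, V, H, T, P, U, L

The last element of post-order is the root; it splits in-order into left and right subtrees.
Root D: left subtree has 0 nodes { }, right has 10 {Z, J, H, V, P, T, L, U, E, F}.
  Root F: left subtree has 9 nodes {Z, J, H, V, P, T, L, U, E}, right has 0 { }.
    Root Z: left subtree has 0 nodes { }, right has 8 {J, H, V, P, T, L, U, E}.
      Root E: left subtree has 7 nodes {J, H, V, P, T, L, U}, right has 0 { }.
        Root J: left subtree has 0 nodes { }, right has 6 {H, V, P, T, L, U}.
          Root V: left subtree has 1 node {H}, right has 4 {P, T, L, U}.
            Root T: left subtree has 1 node {P}, right has 2 {L, U}.
              Root U: left subtree has 1 node {L}, right has 0 { }.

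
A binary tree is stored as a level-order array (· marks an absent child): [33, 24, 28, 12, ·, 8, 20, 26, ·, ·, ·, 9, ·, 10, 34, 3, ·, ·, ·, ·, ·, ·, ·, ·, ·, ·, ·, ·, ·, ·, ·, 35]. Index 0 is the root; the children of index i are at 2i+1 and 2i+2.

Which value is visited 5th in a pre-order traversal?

3

Pre-order visits the node, then its left subtree, then its right subtree.
Visit 33.
At 33: go left to 24.
  Visit 24.
  At 24: go left to 12.
    Visit 12.
    At 12: go left to 26.
      Visit 26.
      At 26: go left to 3.
        Visit 3.
        At 3: go left to 35.
          35 is a leaf — visit 35.
        At 3: no right child.
      At 26: no right child.
    At 12: no right child.
  At 24: no right child.
At 33: go right to 28.
  Visit 28.
  At 28: go left to 8.
    Visit 8.
    At 8: go left to 9.
      9 is a leaf — visit 9.
    At 8: no right child.
  At 28: go right to 20.
    Visit 20.
    At 20: go left to 10.
      10 is a leaf — visit 10.
    At 20: go right to 34.
      34 is a leaf — visit 34.
Full pre-order sequence: 33, 24, 12, 26, 3, 35, 28, 8, 9, 20, 10, 34.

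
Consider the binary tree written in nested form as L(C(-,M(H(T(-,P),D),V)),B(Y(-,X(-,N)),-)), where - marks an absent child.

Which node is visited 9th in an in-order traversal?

In-order visits the left subtree, then the node, then the right subtree.
At L: go left to C.
  At C: no left child.
  Visit C.
  At C: go right to M.
    At M: go left to H.
      At H: go left to T.
        At T: no left child.
        Visit T.
        At T: go right to P.
          P is a leaf — visit P.
      Visit H.
      At H: go right to D.
        D is a leaf — visit D.
    Visit M.
    At M: go right to V.
      V is a leaf — visit V.
Visit L.
At L: go right to B.
  At B: go left to Y.
    At Y: no left child.
    Visit Y.
    At Y: go right to X.
      At X: no left child.
      Visit X.
      At X: go right to N.
        N is a leaf — visit N.
  Visit B.
  At B: no right child.
Full in-order sequence: C, T, P, H, D, M, V, L, Y, X, N, B.

Y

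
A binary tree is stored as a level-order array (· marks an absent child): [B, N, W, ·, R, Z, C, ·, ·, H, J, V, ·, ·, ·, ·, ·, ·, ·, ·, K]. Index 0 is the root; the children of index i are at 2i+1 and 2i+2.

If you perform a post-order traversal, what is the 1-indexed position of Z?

Post-order visits the left subtree, then the right subtree, then the node.
At B: go left to N.
  At N: no left child.
  At N: go right to R.
    At R: go left to H.
      At H: no left child.
      At H: go right to K.
        K is a leaf — visit K.
      Visit H.
    At R: go right to J.
      J is a leaf — visit J.
    Visit R.
  Visit N.
At B: go right to W.
  At W: go left to Z.
    At Z: go left to V.
      V is a leaf — visit V.
    At Z: no right child.
    Visit Z.
  At W: go right to C.
    C is a leaf — visit C.
  Visit W.
Visit B.
Full post-order sequence: K, H, J, R, N, V, Z, C, W, B.

7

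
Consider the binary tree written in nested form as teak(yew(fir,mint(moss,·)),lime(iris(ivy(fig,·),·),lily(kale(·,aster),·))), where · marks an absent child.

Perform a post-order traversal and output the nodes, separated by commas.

fir, moss, mint, yew, fig, ivy, iris, aster, kale, lily, lime, teak

Post-order visits the left subtree, then the right subtree, then the node.
At teak: go left to yew.
  At yew: go left to fir.
    fir is a leaf — visit fir.
  At yew: go right to mint.
    At mint: go left to moss.
      moss is a leaf — visit moss.
    At mint: no right child.
    Visit mint.
  Visit yew.
At teak: go right to lime.
  At lime: go left to iris.
    At iris: go left to ivy.
      At ivy: go left to fig.
        fig is a leaf — visit fig.
      At ivy: no right child.
      Visit ivy.
    At iris: no right child.
    Visit iris.
  At lime: go right to lily.
    At lily: go left to kale.
      At kale: no left child.
      At kale: go right to aster.
        aster is a leaf — visit aster.
      Visit kale.
    At lily: no right child.
    Visit lily.
  Visit lime.
Visit teak.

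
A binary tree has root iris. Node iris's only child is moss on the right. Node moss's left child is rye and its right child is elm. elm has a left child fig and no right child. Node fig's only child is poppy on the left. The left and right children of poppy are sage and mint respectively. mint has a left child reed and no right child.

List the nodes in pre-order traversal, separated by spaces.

Pre-order visits the node, then its left subtree, then its right subtree.
Visit iris.
At iris: no left child.
At iris: go right to moss.
  Visit moss.
  At moss: go left to rye.
    rye is a leaf — visit rye.
  At moss: go right to elm.
    Visit elm.
    At elm: go left to fig.
      Visit fig.
      At fig: go left to poppy.
        Visit poppy.
        At poppy: go left to sage.
          sage is a leaf — visit sage.
        At poppy: go right to mint.
          Visit mint.
          At mint: go left to reed.
            reed is a leaf — visit reed.
          At mint: no right child.
      At fig: no right child.
    At elm: no right child.

iris moss rye elm fig poppy sage mint reed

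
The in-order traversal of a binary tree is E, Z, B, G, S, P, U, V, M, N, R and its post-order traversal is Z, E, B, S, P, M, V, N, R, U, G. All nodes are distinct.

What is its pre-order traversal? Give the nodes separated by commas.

The last element of post-order is the root; it splits in-order into left and right subtrees.
Root G: left subtree has 3 nodes {E, Z, B}, right has 7 {S, P, U, V, M, N, R}.
  Root B: left subtree has 2 nodes {E, Z}, right has 0 { }.
    Root E: left subtree has 0 nodes { }, right has 1 {Z}.
  Root U: left subtree has 2 nodes {S, P}, right has 4 {V, M, N, R}.
    Root P: left subtree has 1 node {S}, right has 0 { }.
    Root R: left subtree has 3 nodes {V, M, N}, right has 0 { }.
      Root N: left subtree has 2 nodes {V, M}, right has 0 { }.
        Root V: left subtree has 0 nodes { }, right has 1 {M}.

G, B, E, Z, U, P, S, R, N, V, M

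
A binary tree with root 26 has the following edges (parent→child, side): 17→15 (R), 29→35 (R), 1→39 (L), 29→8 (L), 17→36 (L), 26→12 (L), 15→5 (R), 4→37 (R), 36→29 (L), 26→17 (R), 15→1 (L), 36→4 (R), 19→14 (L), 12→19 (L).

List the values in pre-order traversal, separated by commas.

Pre-order visits the node, then its left subtree, then its right subtree.
Visit 26.
At 26: go left to 12.
  Visit 12.
  At 12: go left to 19.
    Visit 19.
    At 19: go left to 14.
      14 is a leaf — visit 14.
    At 19: no right child.
  At 12: no right child.
At 26: go right to 17.
  Visit 17.
  At 17: go left to 36.
    Visit 36.
    At 36: go left to 29.
      Visit 29.
      At 29: go left to 8.
        8 is a leaf — visit 8.
      At 29: go right to 35.
        35 is a leaf — visit 35.
    At 36: go right to 4.
      Visit 4.
      At 4: no left child.
      At 4: go right to 37.
        37 is a leaf — visit 37.
  At 17: go right to 15.
    Visit 15.
    At 15: go left to 1.
      Visit 1.
      At 1: go left to 39.
        39 is a leaf — visit 39.
      At 1: no right child.
    At 15: go right to 5.
      5 is a leaf — visit 5.

26, 12, 19, 14, 17, 36, 29, 8, 35, 4, 37, 15, 1, 39, 5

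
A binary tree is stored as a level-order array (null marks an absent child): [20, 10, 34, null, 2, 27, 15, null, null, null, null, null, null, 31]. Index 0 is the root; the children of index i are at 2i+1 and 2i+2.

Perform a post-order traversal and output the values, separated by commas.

2, 10, 27, 31, 15, 34, 20

Post-order visits the left subtree, then the right subtree, then the node.
At 20: go left to 10.
  At 10: no left child.
  At 10: go right to 2.
    2 is a leaf — visit 2.
  Visit 10.
At 20: go right to 34.
  At 34: go left to 27.
    27 is a leaf — visit 27.
  At 34: go right to 15.
    At 15: go left to 31.
      31 is a leaf — visit 31.
    At 15: no right child.
    Visit 15.
  Visit 34.
Visit 20.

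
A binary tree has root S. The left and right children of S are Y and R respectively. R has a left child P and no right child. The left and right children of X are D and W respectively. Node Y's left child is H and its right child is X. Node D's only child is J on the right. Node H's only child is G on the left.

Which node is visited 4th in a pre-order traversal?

G

Pre-order visits the node, then its left subtree, then its right subtree.
Visit S.
At S: go left to Y.
  Visit Y.
  At Y: go left to H.
    Visit H.
    At H: go left to G.
      G is a leaf — visit G.
    At H: no right child.
  At Y: go right to X.
    Visit X.
    At X: go left to D.
      Visit D.
      At D: no left child.
      At D: go right to J.
        J is a leaf — visit J.
    At X: go right to W.
      W is a leaf — visit W.
At S: go right to R.
  Visit R.
  At R: go left to P.
    P is a leaf — visit P.
  At R: no right child.
Full pre-order sequence: S, Y, H, G, X, D, J, W, R, P.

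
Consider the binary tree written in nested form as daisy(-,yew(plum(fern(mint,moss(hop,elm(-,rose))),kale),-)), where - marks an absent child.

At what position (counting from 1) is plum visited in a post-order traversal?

Post-order visits the left subtree, then the right subtree, then the node.
At daisy: no left child.
At daisy: go right to yew.
  At yew: go left to plum.
    At plum: go left to fern.
      At fern: go left to mint.
        mint is a leaf — visit mint.
      At fern: go right to moss.
        At moss: go left to hop.
          hop is a leaf — visit hop.
        At moss: go right to elm.
          At elm: no left child.
          At elm: go right to rose.
            rose is a leaf — visit rose.
          Visit elm.
        Visit moss.
      Visit fern.
    At plum: go right to kale.
      kale is a leaf — visit kale.
    Visit plum.
  At yew: no right child.
  Visit yew.
Visit daisy.
Full post-order sequence: mint, hop, rose, elm, moss, fern, kale, plum, yew, daisy.

8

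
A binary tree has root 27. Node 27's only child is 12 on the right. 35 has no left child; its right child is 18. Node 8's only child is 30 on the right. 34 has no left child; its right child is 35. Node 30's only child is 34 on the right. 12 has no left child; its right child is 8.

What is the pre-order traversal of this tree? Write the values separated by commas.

27, 12, 8, 30, 34, 35, 18

Pre-order visits the node, then its left subtree, then its right subtree.
Visit 27.
At 27: no left child.
At 27: go right to 12.
  Visit 12.
  At 12: no left child.
  At 12: go right to 8.
    Visit 8.
    At 8: no left child.
    At 8: go right to 30.
      Visit 30.
      At 30: no left child.
      At 30: go right to 34.
        Visit 34.
        At 34: no left child.
        At 34: go right to 35.
          Visit 35.
          At 35: no left child.
          At 35: go right to 18.
            18 is a leaf — visit 18.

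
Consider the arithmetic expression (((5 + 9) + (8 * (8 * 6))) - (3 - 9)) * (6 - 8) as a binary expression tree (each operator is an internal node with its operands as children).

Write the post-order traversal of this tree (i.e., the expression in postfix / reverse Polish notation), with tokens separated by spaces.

5 9 + 8 8 6 * * + 3 9 - - 6 8 - *

Post-order on an expression tree gives postfix notation: for each operator, emit left operand, right operand, then the operator.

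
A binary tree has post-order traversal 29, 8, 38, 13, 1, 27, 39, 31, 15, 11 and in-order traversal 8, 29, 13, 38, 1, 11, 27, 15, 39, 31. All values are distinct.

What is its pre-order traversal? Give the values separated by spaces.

The last element of post-order is the root; it splits in-order into left and right subtrees.
Root 11: left subtree has 5 nodes {8, 29, 13, 38, 1}, right has 4 {27, 15, 39, 31}.
  Root 1: left subtree has 4 nodes {8, 29, 13, 38}, right has 0 { }.
    Root 13: left subtree has 2 nodes {8, 29}, right has 1 {38}.
      Root 8: left subtree has 0 nodes { }, right has 1 {29}.
  Root 15: left subtree has 1 node {27}, right has 2 {39, 31}.
    Root 31: left subtree has 1 node {39}, right has 0 { }.

11 1 13 8 29 38 15 27 31 39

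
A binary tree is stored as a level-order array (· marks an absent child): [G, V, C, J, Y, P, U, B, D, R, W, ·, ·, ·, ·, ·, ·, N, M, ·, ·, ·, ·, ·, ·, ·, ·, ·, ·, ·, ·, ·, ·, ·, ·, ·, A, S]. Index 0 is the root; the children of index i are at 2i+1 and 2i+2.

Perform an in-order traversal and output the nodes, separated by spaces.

In-order visits the left subtree, then the node, then the right subtree.
At G: go left to V.
  At V: go left to J.
    At J: go left to B.
      B is a leaf — visit B.
    Visit J.
    At J: go right to D.
      At D: go left to N.
        At N: no left child.
        Visit N.
        At N: go right to A.
          A is a leaf — visit A.
      Visit D.
      At D: go right to M.
        At M: go left to S.
          S is a leaf — visit S.
        Visit M.
        At M: no right child.
  Visit V.
  At V: go right to Y.
    At Y: go left to R.
      R is a leaf — visit R.
    Visit Y.
    At Y: go right to W.
      W is a leaf — visit W.
Visit G.
At G: go right to C.
  At C: go left to P.
    P is a leaf — visit P.
  Visit C.
  At C: go right to U.
    U is a leaf — visit U.

B J N A D S M V R Y W G P C U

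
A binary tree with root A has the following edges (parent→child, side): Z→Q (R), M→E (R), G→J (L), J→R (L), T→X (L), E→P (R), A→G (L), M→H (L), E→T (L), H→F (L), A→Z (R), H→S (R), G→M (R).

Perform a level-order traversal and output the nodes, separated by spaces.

A G Z J M Q R H E F S T P X

Level-order visits nodes level by level from the root, left to right within each level.
Level 0: A
Level 1: G, Z
Level 2: J, M, Q
Level 3: R, H, E
Level 4: F, S, T, P
Level 5: X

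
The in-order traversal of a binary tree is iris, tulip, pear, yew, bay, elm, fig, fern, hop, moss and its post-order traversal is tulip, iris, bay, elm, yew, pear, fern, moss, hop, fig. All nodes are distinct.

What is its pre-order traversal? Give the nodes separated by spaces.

fig pear iris tulip yew elm bay hop fern moss

The last element of post-order is the root; it splits in-order into left and right subtrees.
Root fig: left subtree has 6 nodes {iris, tulip, pear, yew, bay, elm}, right has 3 {fern, hop, moss}.
  Root pear: left subtree has 2 nodes {iris, tulip}, right has 3 {yew, bay, elm}.
    Root iris: left subtree has 0 nodes { }, right has 1 {tulip}.
    Root yew: left subtree has 0 nodes { }, right has 2 {bay, elm}.
      Root elm: left subtree has 1 node {bay}, right has 0 { }.
  Root hop: left subtree has 1 node {fern}, right has 1 {moss}.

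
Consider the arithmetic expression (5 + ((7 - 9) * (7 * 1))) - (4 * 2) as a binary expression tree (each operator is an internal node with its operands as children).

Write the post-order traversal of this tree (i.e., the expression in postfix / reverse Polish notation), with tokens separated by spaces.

5 7 9 - 7 1 * * + 4 2 * -

Post-order on an expression tree gives postfix notation: for each operator, emit left operand, right operand, then the operator.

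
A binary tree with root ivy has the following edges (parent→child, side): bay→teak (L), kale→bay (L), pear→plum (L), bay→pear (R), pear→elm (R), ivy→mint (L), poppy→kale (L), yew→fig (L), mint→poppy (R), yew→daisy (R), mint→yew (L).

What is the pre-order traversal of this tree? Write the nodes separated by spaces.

ivy mint yew fig daisy poppy kale bay teak pear plum elm

Pre-order visits the node, then its left subtree, then its right subtree.
Visit ivy.
At ivy: go left to mint.
  Visit mint.
  At mint: go left to yew.
    Visit yew.
    At yew: go left to fig.
      fig is a leaf — visit fig.
    At yew: go right to daisy.
      daisy is a leaf — visit daisy.
  At mint: go right to poppy.
    Visit poppy.
    At poppy: go left to kale.
      Visit kale.
      At kale: go left to bay.
        Visit bay.
        At bay: go left to teak.
          teak is a leaf — visit teak.
        At bay: go right to pear.
          Visit pear.
          At pear: go left to plum.
            plum is a leaf — visit plum.
          At pear: go right to elm.
            elm is a leaf — visit elm.
      At kale: no right child.
    At poppy: no right child.
At ivy: no right child.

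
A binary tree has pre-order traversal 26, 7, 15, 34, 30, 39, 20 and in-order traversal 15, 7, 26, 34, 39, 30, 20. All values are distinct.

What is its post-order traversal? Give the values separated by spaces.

15 7 39 20 30 34 26

The first element of pre-order is the root; it splits in-order into left and right subtrees.
Root 26: left subtree has 2 nodes {15, 7}, right has 4 {34, 39, 30, 20}.
  Root 7: left subtree has 1 node {15}, right has 0 { }.
  Root 34: left subtree has 0 nodes { }, right has 3 {39, 30, 20}.
    Root 30: left subtree has 1 node {39}, right has 1 {20}.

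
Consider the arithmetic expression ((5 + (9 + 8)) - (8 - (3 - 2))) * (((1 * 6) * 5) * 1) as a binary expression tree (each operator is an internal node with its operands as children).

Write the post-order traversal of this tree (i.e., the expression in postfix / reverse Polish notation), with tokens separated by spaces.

Post-order on an expression tree gives postfix notation: for each operator, emit left operand, right operand, then the operator.

5 9 8 + + 8 3 2 - - - 1 6 * 5 * 1 * *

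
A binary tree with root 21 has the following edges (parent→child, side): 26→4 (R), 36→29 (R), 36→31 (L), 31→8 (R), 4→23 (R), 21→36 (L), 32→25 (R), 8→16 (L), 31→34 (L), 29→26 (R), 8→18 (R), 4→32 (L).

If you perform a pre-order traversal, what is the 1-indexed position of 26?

Pre-order visits the node, then its left subtree, then its right subtree.
Visit 21.
At 21: go left to 36.
  Visit 36.
  At 36: go left to 31.
    Visit 31.
    At 31: go left to 34.
      34 is a leaf — visit 34.
    At 31: go right to 8.
      Visit 8.
      At 8: go left to 16.
        16 is a leaf — visit 16.
      At 8: go right to 18.
        18 is a leaf — visit 18.
  At 36: go right to 29.
    Visit 29.
    At 29: no left child.
    At 29: go right to 26.
      Visit 26.
      At 26: no left child.
      At 26: go right to 4.
        Visit 4.
        At 4: go left to 32.
          Visit 32.
          At 32: no left child.
          At 32: go right to 25.
            25 is a leaf — visit 25.
        At 4: go right to 23.
          23 is a leaf — visit 23.
At 21: no right child.
Full pre-order sequence: 21, 36, 31, 34, 8, 16, 18, 29, 26, 4, 32, 25, 23.

9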